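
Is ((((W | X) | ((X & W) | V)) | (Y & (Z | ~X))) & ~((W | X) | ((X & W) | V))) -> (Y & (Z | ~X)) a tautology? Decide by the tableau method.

Valid

Assume the negation and expand:
Initial set: {F (((((W | X) | ((X & W) | V)) | (Y & (Z | ~X))) & ~((W | X) | ((X & W) | V))) -> (Y & (Z | ~X)))}.
F (((((W | X) | ((X & W) | V)) | (Y & (Z | ~X))) & ~((W | X) | ((X & W) | V))) -> (Y & (Z | ~X))): α-rule — add T ((((W | X) | ((X & W) | V)) | (Y & (Z | ~X))) & ~((W | X) | ((X & W) | V))), F (Y & (Z | ~X)).
T ((((W | X) | ((X & W) | V)) | (Y & (Z | ~X))) & ~((W | X) | ((X & W) | V))): α-rule — add T (((W | X) | ((X & W) | V)) | (Y & (Z | ~X))), T ~((W | X) | ((X & W) | V)).
T ~((W | X) | ((X & W) | V)): α-rule — add F (W | X), F ((X & W) | V).
F (W | X): α-rule — add F W, F X.
F ((X & W) | V): α-rule — add F (X & W), F V.
F (Y & (Z | ~X)): β-rule — branch into F Y  //  F (Z | ~X).
  branch 1 (add F Y):
    T (((W | X) | ((X & W) | V)) | (Y & (Z | ~X))): β-rule — branch into T ((W | X) | ((X & W) | V))  //  T (Y & (Z | ~X)).
      branch 1.1 (add T ((W | X) | ((X & W) | V))):
        F (X & W): β-rule — branch into F X  //  F W.
          branch 1.1.1 (add F X):
            T ((W | X) | ((X & W) | V)): β-rule — branch into T (W | X)  //  T ((X & W) | V).
              branch 1.1.1.1 (add T (W | X)):
                T (W | X): β-rule — branch into T W  //  T X.
                  branch 1.1.1.1.1 (add T W):
                    × closes — contains both W and ~W.
                  branch 1.1.1.1.2 (add T X):
                    × closes — contains both X and ~X.
              branch 1.1.1.2 (add T ((X & W) | V)):
                T ((X & W) | V): β-rule — branch into T (X & W)  //  T V.
                  branch 1.1.1.2.1 (add T (X & W)):
                    T (X & W): α-rule — add T X, T W.
                    × closes — contains both X and ~X.
                  branch 1.1.1.2.2 (add T V):
                    × closes — contains both V and ~V.
          branch 1.1.2 (add F W):
            T ((W | X) | ((X & W) | V)): β-rule — branch into T (W | X)  //  T ((X & W) | V).
              branch 1.1.2.1 (add T (W | X)):
                T (W | X): β-rule — branch into T W  //  T X.
                  branch 1.1.2.1.1 (add T W):
                    × closes — contains both W and ~W.
                  branch 1.1.2.1.2 (add T X):
                    × closes — contains both X and ~X.
              branch 1.1.2.2 (add T ((X & W) | V)):
                T ((X & W) | V): β-rule — branch into T (X & W)  //  T V.
                  branch 1.1.2.2.1 (add T (X & W)):
                    T (X & W): α-rule — add T X, T W.
                    × closes — contains both X and ~X.
                  branch 1.1.2.2.2 (add T V):
                    × closes — contains both V and ~V.
      branch 1.2 (add T (Y & (Z | ~X))):
        T (Y & (Z | ~X)): α-rule — add T Y, T (Z | ~X).
        × closes — contains both Y and ~Y.
  branch 2 (add F (Z | ~X)):
    F (Z | ~X): α-rule — add F Z, F ~X.
    × closes — contains both X and ~X.
All 10 branches close.
Every branch closed, so the negation is unsatisfiable and the formula is valid.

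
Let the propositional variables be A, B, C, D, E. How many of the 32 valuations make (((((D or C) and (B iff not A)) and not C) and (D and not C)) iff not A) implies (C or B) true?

Initial set: {((((((D or C) and (B iff not A)) and not C) and (D and not C)) iff not A) implies (C or B))}.
((((((D or C) and (B iff not A)) and not C) and (D and not C)) iff not A) implies (C or B)): β-rule — branch into not (((((D or C) and (B iff not A)) and not C) and (D and not C)) iff not A)  //  (C or B).
  branch 1 (add not (((((D or C) and (B iff not A)) and not C) and (D and not C)) iff not A)):
    not (((((D or C) and (B iff not A)) and not C) and (D and not C)) iff not A): β-rule — branch into ((((D or C) and (B iff not A)) and not C) and (D and not C)), not not A  //  not ((((D or C) and (B iff not A)) and not C) and (D and not C)), not A.
      branch 1.1 (add ((((D or C) and (B iff not A)) and not C) and (D and not C)), not not A):
        ((((D or C) and (B iff not A)) and not C) and (D and not C)): α-rule — add (((D or C) and (B iff not A)) and not C), (D and not C).
        (((D or C) and (B iff not A)) and not C): α-rule — add ((D or C) and (B iff not A)), not C.
        (D and not C): α-rule — add D, not C.
        ((D or C) and (B iff not A)): α-rule — add (D or C), (B iff not A).
        (D or C): β-rule — branch into D  //  C.
          branch 1.1.1 (add D):
            (B iff not A): β-rule — branch into B, not A  //  not B, not not A.
              branch 1.1.1.1 (add B, not A):
                × closes — contains both A and not A.
              branch 1.1.1.2 (add not B, not not A):
                ○ open, literals {A=true, B=false, C=false, D=true}.
          branch 1.1.2 (add C):
            × closes — contains both C and not C.
      branch 1.2 (add not ((((D or C) and (B iff not A)) and not C) and (D and not C)), not A):
        not ((((D or C) and (B iff not A)) and not C) and (D and not C)): β-rule — branch into not (((D or C) and (B iff not A)) and not C)  //  not (D and not C).
          branch 1.2.1 (add not (((D or C) and (B iff not A)) and not C)):
            not (((D or C) and (B iff not A)) and not C): β-rule — branch into not ((D or C) and (B iff not A))  //  not not C.
              branch 1.2.1.1 (add not ((D or C) and (B iff not A))):
                not ((D or C) and (B iff not A)): β-rule — branch into not (D or C)  //  not (B iff not A).
                  branch 1.2.1.1.1 (add not (D or C)):
                    not (D or C): α-rule — add not D, not C.
                    ○ open, literals {A=false, C=false, D=false}.
                  branch 1.2.1.1.2 (add not (B iff not A)):
                    not (B iff not A): β-rule — branch into B, not not A  //  not B, not A.
                      branch 1.2.1.1.2.1 (add B, not not A):
                        × closes — contains both A and not A.
                      branch 1.2.1.1.2.2 (add not B, not A):
                        ○ open, literals {A=false, B=false}.
              branch 1.2.1.2 (add not not C):
                ○ open, literals {A=false, C=true}.
          branch 1.2.2 (add not (D and not C)):
            not (D and not C): β-rule — branch into not D  //  not not C.
              branch 1.2.2.1 (add not D):
                ○ open, literals {A=false, D=false}.
              branch 1.2.2.2 (add not not C):
                ○ open, literals {A=false, C=true}.
  branch 2 (add (C or B)):
    (C or B): β-rule — branch into C  //  B.
      branch 2.1 (add C):
        ○ open, literals {C=true}.
      branch 2.2 (add B):
        ○ open, literals {B=true}.
3 branches closed, 8 open.
Each open branch fixes some atoms; the unmentioned ones are free. Counting distinct full assignments: branch {A=true, B=false, C=false, D=true} (E) contributes 2 new; branch {A=false, C=false, D=false} (B, E) contributes 4 new; branch {A=false, B=false} (C, D, E) contributes 6 new; branch {A=false, C=true} (B, D, E) contributes 4 new; branch {A=false, D=false} (B, C, E) contributes 0 new; branch {A=false, C=true} (B, D, E) contributes 0 new; branch {C=true} (A, B, D, E) contributes 8 new; branch {B=true} (A, C, D, E) contributes 6 new. Total: 30.

30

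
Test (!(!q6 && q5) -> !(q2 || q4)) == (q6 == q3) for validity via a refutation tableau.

Assume the negation and expand:
Initial set: {!((!(!q6 && q5) -> !(q2 || q4)) == (q6 == q3))}.
!((!(!q6 && q5) -> !(q2 || q4)) == (q6 == q3)): β-rule — branch into (!(!q6 && q5) -> !(q2 || q4)), !(q6 == q3)  //  !(!(!q6 && q5) -> !(q2 || q4)), (q6 == q3).
  branch 1 (add (!(!q6 && q5) -> !(q2 || q4)), !(q6 == q3)):
    (!(!q6 && q5) -> !(q2 || q4)): β-rule — branch into !!(!q6 && q5)  //  !(q2 || q4).
      branch 1.1 (add !!(!q6 && q5)):
        !!(!q6 && q5): α-rule — add !q6, q5.
        !(q6 == q3): β-rule — branch into q6, !q3  //  !q6, q3.
          branch 1.1.1 (add q6, !q3):
            × closes — contains both q6 and !q6.
          branch 1.1.2 (add !q6, q3):
            ○ open, literals {q3=true, q5=true, q6=false}.
      branch 1.2 (add !(q2 || q4)):
        !(q2 || q4): α-rule — add !q2, !q4.
        !(q6 == q3): β-rule — branch into q6, !q3  //  !q6, q3.
          branch 1.2.1 (add q6, !q3):
            ○ open, literals {q2=false, q3=false, q4=false, q6=true}.
          branch 1.2.2 (add !q6, q3):
            ○ open, literals {q2=false, q3=true, q4=false, q6=false}.
  branch 2 (add !(!(!q6 && q5) -> !(q2 || q4)), (q6 == q3)):
    !(!(!q6 && q5) -> !(q2 || q4)): α-rule — add !(!q6 && q5), !!(q2 || q4).
    (q6 == q3): β-rule — branch into q6, q3  //  !q6, !q3.
      branch 2.1 (add q6, q3):
        !(!q6 && q5): β-rule — branch into !!q6  //  !q5.
          branch 2.1.1 (add !!q6):
            !!(q2 || q4): β-rule — branch into q2  //  q4.
              branch 2.1.1.1 (add q2):
                ○ open, literals {q2=true, q3=true, q6=true}.
              branch 2.1.1.2 (add q4):
                ○ open, literals {q3=true, q4=true, q6=true}.
          branch 2.1.2 (add !q5):
            !!(q2 || q4): β-rule — branch into q2  //  q4.
              branch 2.1.2.1 (add q2):
                ○ open, literals {q2=true, q3=true, q5=false, q6=true}.
              branch 2.1.2.2 (add q4):
                ○ open, literals {q3=true, q4=true, q5=false, q6=true}.
      branch 2.2 (add !q6, !q3):
        !(!q6 && q5): β-rule — branch into !!q6  //  !q5.
          branch 2.2.1 (add !!q6):
            × closes — contains both q6 and !q6.
          branch 2.2.2 (add !q5):
            !!(q2 || q4): β-rule — branch into q2  //  q4.
              branch 2.2.2.1 (add q2):
                ○ open, literals {q2=true, q3=false, q5=false, q6=false}.
              branch 2.2.2.2 (add q4):
                ○ open, literals {q3=false, q4=true, q5=false, q6=false}.
2 branches closed, 9 open.
An open branch gives a countermodel: q3=true, q5=true, q6=false (unmentioned atoms arbitrary); under it the original formula is false.

Not valid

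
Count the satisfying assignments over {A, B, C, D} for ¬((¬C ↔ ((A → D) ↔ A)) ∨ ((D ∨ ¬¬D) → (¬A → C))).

Initial set: {¬((¬C ↔ ((A → D) ↔ A)) ∨ ((D ∨ ¬¬D) → (¬A → C)))}.
¬((¬C ↔ ((A → D) ↔ A)) ∨ ((D ∨ ¬¬D) → (¬A → C))): α-rule — add ¬(¬C ↔ ((A → D) ↔ A)), ¬((D ∨ ¬¬D) → (¬A → C)).
¬((D ∨ ¬¬D) → (¬A → C)): α-rule — add (D ∨ ¬¬D), ¬(¬A → C).
¬(¬A → C): α-rule — add ¬A, ¬C.
¬(¬C ↔ ((A → D) ↔ A)): β-rule — branch into ¬C, ¬((A → D) ↔ A)  //  ¬¬C, ((A → D) ↔ A).
  branch 1 (add ¬C, ¬((A → D) ↔ A)):
    (D ∨ ¬¬D): β-rule — branch into D  //  ¬¬D.
      branch 1.1 (add D):
        ¬((A → D) ↔ A): β-rule — branch into (A → D), ¬A  //  ¬(A → D), A.
          branch 1.1.1 (add (A → D), ¬A):
            (A → D): β-rule — branch into ¬A  //  D.
              branch 1.1.1.1 (add ¬A):
                ○ open, literals {A=false, C=false, D=true}.
              branch 1.1.1.2 (add D):
                ○ open, literals {A=false, C=false, D=true}.
          branch 1.1.2 (add ¬(A → D), A):
            × closes — contains both A and ¬A.
      branch 1.2 (add ¬¬D):
        ¬¬D: drop double negation, giving D.
        ¬((A → D) ↔ A): β-rule — branch into (A → D), ¬A  //  ¬(A → D), A.
          branch 1.2.1 (add (A → D), ¬A):
            (A → D): β-rule — branch into ¬A  //  D.
              branch 1.2.1.1 (add ¬A):
                ○ open, literals {A=false, C=false, D=true}.
              branch 1.2.1.2 (add D):
                ○ open, literals {A=false, C=false, D=true}.
          branch 1.2.2 (add ¬(A → D), A):
            × closes — contains both A and ¬A.
  branch 2 (add ¬¬C, ((A → D) ↔ A)):
    × closes — contains both C and ¬C.
3 branches closed, 4 open.
Each open branch fixes some atoms; the unmentioned ones are free. Counting distinct full assignments: branch {A=false, C=false, D=true} (B) contributes 2 new; branch {A=false, C=false, D=true} (B) contributes 0 new; branch {A=false, C=false, D=true} (B) contributes 0 new; branch {A=false, C=false, D=true} (B) contributes 0 new. Total: 2.

2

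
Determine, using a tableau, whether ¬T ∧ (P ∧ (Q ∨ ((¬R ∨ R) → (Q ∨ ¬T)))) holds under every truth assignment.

Assume the negation and expand:
Initial set: {¬(¬T ∧ (P ∧ (Q ∨ ((¬R ∨ R) → (Q ∨ ¬T)))))}.
¬(¬T ∧ (P ∧ (Q ∨ ((¬R ∨ R) → (Q ∨ ¬T))))): β-rule — branch into ¬¬T  //  ¬(P ∧ (Q ∨ ((¬R ∨ R) → (Q ∨ ¬T)))).
  branch 1 (add ¬¬T):
    ○ open, literals {T=true}.
  branch 2 (add ¬(P ∧ (Q ∨ ((¬R ∨ R) → (Q ∨ ¬T))))):
    ¬(P ∧ (Q ∨ ((¬R ∨ R) → (Q ∨ ¬T)))): β-rule — branch into ¬P  //  ¬(Q ∨ ((¬R ∨ R) → (Q ∨ ¬T))).
      branch 2.1 (add ¬P):
        ○ open, literals {P=false}.
      branch 2.2 (add ¬(Q ∨ ((¬R ∨ R) → (Q ∨ ¬T)))):
        ¬(Q ∨ ((¬R ∨ R) → (Q ∨ ¬T))): α-rule — add ¬Q, ¬((¬R ∨ R) → (Q ∨ ¬T)).
        ¬((¬R ∨ R) → (Q ∨ ¬T)): α-rule — add (¬R ∨ R), ¬(Q ∨ ¬T).
        ¬(Q ∨ ¬T): α-rule — add ¬Q, ¬¬T.
        (¬R ∨ R): β-rule — branch into ¬R  //  R.
          branch 2.2.1 (add ¬R):
            ○ open, literals {Q=false, R=false, T=true}.
          branch 2.2.2 (add R):
            ○ open, literals {Q=false, R=true, T=true}.
0 branches closed, 4 open.
An open branch gives a countermodel: T=true (unmentioned atoms arbitrary); under it the original formula is false.

Not valid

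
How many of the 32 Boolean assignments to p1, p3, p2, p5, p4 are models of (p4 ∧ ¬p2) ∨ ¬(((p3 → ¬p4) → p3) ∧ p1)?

26

Initial set: {((p4 ∧ ¬p2) ∨ ¬(((p3 → ¬p4) → p3) ∧ p1))}.
((p4 ∧ ¬p2) ∨ ¬(((p3 → ¬p4) → p3) ∧ p1)): β-rule — branch into (p4 ∧ ¬p2)  //  ¬(((p3 → ¬p4) → p3) ∧ p1).
  branch 1 (add (p4 ∧ ¬p2)):
    (p4 ∧ ¬p2): α-rule — add p4, ¬p2.
    ○ open, literals {p2=F, p4=T}.
  branch 2 (add ¬(((p3 → ¬p4) → p3) ∧ p1)):
    ¬(((p3 → ¬p4) → p3) ∧ p1): β-rule — branch into ¬((p3 → ¬p4) → p3)  //  ¬p1.
      branch 2.1 (add ¬((p3 → ¬p4) → p3)):
        ¬((p3 → ¬p4) → p3): α-rule — add (p3 → ¬p4), ¬p3.
        (p3 → ¬p4): β-rule — branch into ¬p3  //  ¬p4.
          branch 2.1.1 (add ¬p3):
            ○ open, literals {p3=F}.
          branch 2.1.2 (add ¬p4):
            ○ open, literals {p3=F, p4=F}.
      branch 2.2 (add ¬p1):
        ○ open, literals {p1=F}.
0 branches closed, 4 open.
Each open branch fixes some atoms; the unmentioned ones are free. Counting distinct full assignments: branch {p2=F, p4=T} (p1, p3, p5) contributes 8 new; branch {p3=F} (p1, p2, p5, p4) contributes 12 new; branch {p3=F, p4=F} (p1, p2, p5) contributes 0 new; branch {p1=F} (p3, p2, p5, p4) contributes 6 new. Total: 26.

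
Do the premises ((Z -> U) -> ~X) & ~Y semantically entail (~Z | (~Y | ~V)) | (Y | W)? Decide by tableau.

Yes

Initial set: {(((Z -> U) -> ~X) & ~Y); ~((~Z | (~Y | ~V)) | (Y | W))}.
(((Z -> U) -> ~X) & ~Y): α-rule — add ((Z -> U) -> ~X), ~Y.
~((~Z | (~Y | ~V)) | (Y | W)): α-rule — add ~(~Z | (~Y | ~V)), ~(Y | W).
~(~Z | (~Y | ~V)): α-rule — add ~~Z, ~(~Y | ~V).
~(Y | W): α-rule — add ~Y, ~W.
~(~Y | ~V): α-rule — add ~~Y, ~~V.
× closes — contains both Y and ~Y.
All 1 branch closes.
Every branch closed, so the premises entail the conclusion.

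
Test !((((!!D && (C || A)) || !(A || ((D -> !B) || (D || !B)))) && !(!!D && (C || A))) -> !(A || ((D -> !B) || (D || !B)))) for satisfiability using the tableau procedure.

Initial set: {T !((((!!D && (C || A)) || !(A || ((D -> !B) || (D || !B)))) && !(!!D && (C || A))) -> !(A || ((D -> !B) || (D || !B))))}.
T !((((!!D && (C || A)) || !(A || ((D -> !B) || (D || !B)))) && !(!!D && (C || A))) -> !(A || ((D -> !B) || (D || !B)))): α-rule — add T (((!!D && (C || A)) || !(A || ((D -> !B) || (D || !B)))) && !(!!D && (C || A))), F !(A || ((D -> !B) || (D || !B))).
T (((!!D && (C || A)) || !(A || ((D -> !B) || (D || !B)))) && !(!!D && (C || A))): α-rule — add T ((!!D && (C || A)) || !(A || ((D -> !B) || (D || !B)))), T !(!!D && (C || A)).
F !(A || ((D -> !B) || (D || !B))): β-rule — branch into T A  //  T ((D -> !B) || (D || !B)).
  branch 1 (add T A):
    T ((!!D && (C || A)) || !(A || ((D -> !B) || (D || !B)))): β-rule — branch into T (!!D && (C || A))  //  T !(A || ((D -> !B) || (D || !B))).
      branch 1.1 (add T (!!D && (C || A))):
        T (!!D && (C || A)): α-rule — add T !!D, T (C || A).
        T !!D: drop double negation, giving T D.
        T !(!!D && (C || A)): β-rule — branch into F !!D  //  F (C || A).
          branch 1.1.1 (add F !!D):
            F !!D: drop double negation, giving F D.
            × closes — contains both D and !D.
          branch 1.1.2 (add F (C || A)):
            F (C || A): α-rule — add F C, F A.
            × closes — contains both A and !A.
      branch 1.2 (add T !(A || ((D -> !B) || (D || !B)))):
        T !(A || ((D -> !B) || (D || !B))): α-rule — add F A, F ((D -> !B) || (D || !B)).
        × closes — contains both A and !A.
  branch 2 (add T ((D -> !B) || (D || !B))):
    T ((!!D && (C || A)) || !(A || ((D -> !B) || (D || !B)))): β-rule — branch into T (!!D && (C || A))  //  T !(A || ((D -> !B) || (D || !B))).
      branch 2.1 (add T (!!D && (C || A))):
        T (!!D && (C || A)): α-rule — add T !!D, T (C || A).
        T !!D: drop double negation, giving T D.
        T !(!!D && (C || A)): β-rule — branch into F !!D  //  F (C || A).
          branch 2.1.1 (add F !!D):
            F !!D: drop double negation, giving F D.
            × closes — contains both D and !D.
          branch 2.1.2 (add F (C || A)):
            F (C || A): α-rule — add F C, F A.
            T ((D -> !B) || (D || !B)): β-rule — branch into T (D -> !B)  //  T (D || !B).
              branch 2.1.2.1 (add T (D -> !B)):
                T (C || A): β-rule — branch into T C  //  T A.
                  branch 2.1.2.1.1 (add T C):
                    × closes — contains both C and !C.
                  branch 2.1.2.1.2 (add T A):
                    × closes — contains both A and !A.
              branch 2.1.2.2 (add T (D || !B)):
                T (C || A): β-rule — branch into T C  //  T A.
                  branch 2.1.2.2.1 (add T C):
                    × closes — contains both C and !C.
                  branch 2.1.2.2.2 (add T A):
                    × closes — contains both A and !A.
      branch 2.2 (add T !(A || ((D -> !B) || (D || !B)))):
        T !(A || ((D -> !B) || (D || !B))): α-rule — add F A, F ((D -> !B) || (D || !B)).
        F ((D -> !B) || (D || !B)): α-rule — add F (D -> !B), F (D || !B).
        F (D -> !B): α-rule — add T D, F !B.
        F (D || !B): α-rule — add F D, F !B.
        × closes — contains both D and !D.
All 9 branches close.
Every branch closed; the formula is unsatisfiable.

Unsatisfiable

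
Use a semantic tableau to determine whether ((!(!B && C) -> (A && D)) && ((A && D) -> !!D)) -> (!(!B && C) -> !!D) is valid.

Valid

Assume the negation and expand:
Initial set: {F (((!(!B && C) -> (A && D)) && ((A && D) -> !!D)) -> (!(!B && C) -> !!D))}.
F (((!(!B && C) -> (A && D)) && ((A && D) -> !!D)) -> (!(!B && C) -> !!D)): α-rule — add T ((!(!B && C) -> (A && D)) && ((A && D) -> !!D)), F (!(!B && C) -> !!D).
T ((!(!B && C) -> (A && D)) && ((A && D) -> !!D)): α-rule — add T (!(!B && C) -> (A && D)), T ((A && D) -> !!D).
F (!(!B && C) -> !!D): α-rule — add T !(!B && C), F !!D.
F !!D: drop double negation, giving F D.
T (!(!B && C) -> (A && D)): β-rule — branch into F !(!B && C)  //  T (A && D).
  branch 1 (add F !(!B && C)):
    F !(!B && C): α-rule — add T !B, T C.
    T ((A && D) -> !!D): β-rule — branch into F (A && D)  //  T !!D.
      branch 1.1 (add F (A && D)):
        T !(!B && C): β-rule — branch into F !B  //  F C.
          branch 1.1.1 (add F !B):
            × closes — contains both B and !B.
          branch 1.1.2 (add F C):
            × closes — contains both C and !C.
      branch 1.2 (add T !!D):
        T !!D: drop double negation, giving T D.
        × closes — contains both D and !D.
  branch 2 (add T (A && D)):
    T (A && D): α-rule — add T A, T D.
    × closes — contains both D and !D.
All 4 branches close.
Every branch closed, so the negation is unsatisfiable and the formula is valid.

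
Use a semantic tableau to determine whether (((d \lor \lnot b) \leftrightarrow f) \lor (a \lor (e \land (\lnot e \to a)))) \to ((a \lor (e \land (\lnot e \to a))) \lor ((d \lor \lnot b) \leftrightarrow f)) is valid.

Valid

Assume the negation and expand:
Initial set: {\lnot ((((d \lor \lnot b) \leftrightarrow f) \lor (a \lor (e \land (\lnot e \to a)))) \to ((a \lor (e \land (\lnot e \to a))) \lor ((d \lor \lnot b) \leftrightarrow f)))}.
\lnot ((((d \lor \lnot b) \leftrightarrow f) \lor (a \lor (e \land (\lnot e \to a)))) \to ((a \lor (e \land (\lnot e \to a))) \lor ((d \lor \lnot b) \leftrightarrow f))): α-rule — add (((d \lor \lnot b) \leftrightarrow f) \lor (a \lor (e \land (\lnot e \to a)))), \lnot ((a \lor (e \land (\lnot e \to a))) \lor ((d \lor \lnot b) \leftrightarrow f)).
\lnot ((a \lor (e \land (\lnot e \to a))) \lor ((d \lor \lnot b) \leftrightarrow f)): α-rule — add \lnot (a \lor (e \land (\lnot e \to a))), \lnot ((d \lor \lnot b) \leftrightarrow f).
\lnot (a \lor (e \land (\lnot e \to a))): α-rule — add \lnot a, \lnot (e \land (\lnot e \to a)).
(((d \lor \lnot b) \leftrightarrow f) \lor (a \lor (e \land (\lnot e \to a)))): β-rule — branch into ((d \lor \lnot b) \leftrightarrow f)  //  (a \lor (e \land (\lnot e \to a))).
  branch 1 (add ((d \lor \lnot b) \leftrightarrow f)):
    \lnot ((d \lor \lnot b) \leftrightarrow f): β-rule — branch into (d \lor \lnot b), \lnot f  //  \lnot (d \lor \lnot b), f.
      branch 1.1 (add (d \lor \lnot b), \lnot f):
        \lnot (e \land (\lnot e \to a)): β-rule — branch into \lnot e  //  \lnot (\lnot e \to a).
          branch 1.1.1 (add \lnot e):
            ((d \lor \lnot b) \leftrightarrow f): β-rule — branch into (d \lor \lnot b), f  //  \lnot (d \lor \lnot b), \lnot f.
              branch 1.1.1.1 (add (d \lor \lnot b), f):
                × closes — contains both f and \lnot f.
              branch 1.1.1.2 (add \lnot (d \lor \lnot b), \lnot f):
                \lnot (d \lor \lnot b): α-rule — add \lnot d, \lnot \lnot b.
                (d \lor \lnot b): β-rule — branch into d  //  \lnot b.
                  branch 1.1.1.2.1 (add d):
                    × closes — contains both d and \lnot d.
                  branch 1.1.1.2.2 (add \lnot b):
                    × closes — contains both b and \lnot b.
          branch 1.1.2 (add \lnot (\lnot e \to a)):
            \lnot (\lnot e \to a): α-rule — add \lnot e, \lnot a.
            ((d \lor \lnot b) \leftrightarrow f): β-rule — branch into (d \lor \lnot b), f  //  \lnot (d \lor \lnot b), \lnot f.
              branch 1.1.2.1 (add (d \lor \lnot b), f):
                × closes — contains both f and \lnot f.
              branch 1.1.2.2 (add \lnot (d \lor \lnot b), \lnot f):
                \lnot (d \lor \lnot b): α-rule — add \lnot d, \lnot \lnot b.
                (d \lor \lnot b): β-rule — branch into d  //  \lnot b.
                  branch 1.1.2.2.1 (add d):
                    × closes — contains both d and \lnot d.
                  branch 1.1.2.2.2 (add \lnot b):
                    × closes — contains both b and \lnot b.
      branch 1.2 (add \lnot (d \lor \lnot b), f):
        \lnot (d \lor \lnot b): α-rule — add \lnot d, \lnot \lnot b.
        \lnot (e \land (\lnot e \to a)): β-rule — branch into \lnot e  //  \lnot (\lnot e \to a).
          branch 1.2.1 (add \lnot e):
            ((d \lor \lnot b) \leftrightarrow f): β-rule — branch into (d \lor \lnot b), f  //  \lnot (d \lor \lnot b), \lnot f.
              branch 1.2.1.1 (add (d \lor \lnot b), f):
                (d \lor \lnot b): β-rule — branch into d  //  \lnot b.
                  branch 1.2.1.1.1 (add d):
                    × closes — contains both d and \lnot d.
                  branch 1.2.1.1.2 (add \lnot b):
                    × closes — contains both b and \lnot b.
              branch 1.2.1.2 (add \lnot (d \lor \lnot b), \lnot f):
                × closes — contains both f and \lnot f.
          branch 1.2.2 (add \lnot (\lnot e \to a)):
            \lnot (\lnot e \to a): α-rule — add \lnot e, \lnot a.
            ((d \lor \lnot b) \leftrightarrow f): β-rule — branch into (d \lor \lnot b), f  //  \lnot (d \lor \lnot b), \lnot f.
              branch 1.2.2.1 (add (d \lor \lnot b), f):
                (d \lor \lnot b): β-rule — branch into d  //  \lnot b.
                  branch 1.2.2.1.1 (add d):
                    × closes — contains both d and \lnot d.
                  branch 1.2.2.1.2 (add \lnot b):
                    × closes — contains both b and \lnot b.
              branch 1.2.2.2 (add \lnot (d \lor \lnot b), \lnot f):
                × closes — contains both f and \lnot f.
  branch 2 (add (a \lor (e \land (\lnot e \to a)))):
    \lnot ((d \lor \lnot b) \leftrightarrow f): β-rule — branch into (d \lor \lnot b), \lnot f  //  \lnot (d \lor \lnot b), f.
      branch 2.1 (add (d \lor \lnot b), \lnot f):
        \lnot (e \land (\lnot e \to a)): β-rule — branch into \lnot e  //  \lnot (\lnot e \to a).
          branch 2.1.1 (add \lnot e):
            (a \lor (e \land (\lnot e \to a))): β-rule — branch into a  //  (e \land (\lnot e \to a)).
              branch 2.1.1.1 (add a):
                × closes — contains both a and \lnot a.
              branch 2.1.1.2 (add (e \land (\lnot e \to a))):
                (e \land (\lnot e \to a)): α-rule — add e, (\lnot e \to a).
                × closes — contains both e and \lnot e.
          branch 2.1.2 (add \lnot (\lnot e \to a)):
            \lnot (\lnot e \to a): α-rule — add \lnot e, \lnot a.
            (a \lor (e \land (\lnot e \to a))): β-rule — branch into a  //  (e \land (\lnot e \to a)).
              branch 2.1.2.1 (add a):
                × closes — contains both a and \lnot a.
              branch 2.1.2.2 (add (e \land (\lnot e \to a))):
                (e \land (\lnot e \to a)): α-rule — add e, (\lnot e \to a).
                × closes — contains both e and \lnot e.
      branch 2.2 (add \lnot (d \lor \lnot b), f):
        \lnot (d \lor \lnot b): α-rule — add \lnot d, \lnot \lnot b.
        \lnot (e \land (\lnot e \to a)): β-rule — branch into \lnot e  //  \lnot (\lnot e \to a).
          branch 2.2.1 (add \lnot e):
            (a \lor (e \land (\lnot e \to a))): β-rule — branch into a  //  (e \land (\lnot e \to a)).
              branch 2.2.1.1 (add a):
                × closes — contains both a and \lnot a.
              branch 2.2.1.2 (add (e \land (\lnot e \to a))):
                (e \land (\lnot e \to a)): α-rule — add e, (\lnot e \to a).
                × closes — contains both e and \lnot e.
          branch 2.2.2 (add \lnot (\lnot e \to a)):
            \lnot (\lnot e \to a): α-rule — add \lnot e, \lnot a.
            (a \lor (e \land (\lnot e \to a))): β-rule — branch into a  //  (e \land (\lnot e \to a)).
              branch 2.2.2.1 (add a):
                × closes — contains both a and \lnot a.
              branch 2.2.2.2 (add (e \land (\lnot e \to a))):
                (e \land (\lnot e \to a)): α-rule — add e, (\lnot e \to a).
                × closes — contains both e and \lnot e.
All 20 branches close.
Every branch closed, so the negation is unsatisfiable and the formula is valid.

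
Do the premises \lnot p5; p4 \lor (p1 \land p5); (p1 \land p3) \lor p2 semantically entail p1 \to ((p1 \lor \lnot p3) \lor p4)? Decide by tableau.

Yes

Initial set: {\lnot p5; (p4 \lor (p1 \land p5)); ((p1 \land p3) \lor p2); \lnot (p1 \to ((p1 \lor \lnot p3) \lor p4))}.
\lnot (p1 \to ((p1 \lor \lnot p3) \lor p4)): α-rule — add p1, \lnot ((p1 \lor \lnot p3) \lor p4).
\lnot ((p1 \lor \lnot p3) \lor p4): α-rule — add \lnot (p1 \lor \lnot p3), \lnot p4.
\lnot (p1 \lor \lnot p3): α-rule — add \lnot p1, \lnot \lnot p3.
× closes — contains both p1 and \lnot p1.
All 1 branch closes.
Every branch closed, so the premises entail the conclusion.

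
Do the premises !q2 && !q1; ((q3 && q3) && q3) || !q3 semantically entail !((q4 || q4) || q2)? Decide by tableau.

No

Initial set: {(!q2 && !q1); (((q3 && q3) && q3) || !q3); !!((q4 || q4) || q2)}.
(!q2 && !q1): α-rule — add !q2, !q1.
(((q3 && q3) && q3) || !q3): β-rule — branch into ((q3 && q3) && q3)  //  !q3.
  branch 1 (add ((q3 && q3) && q3)):
    ((q3 && q3) && q3): α-rule — add (q3 && q3), q3.
    (q3 && q3): α-rule — add q3, q3.
    !!((q4 || q4) || q2): β-rule — branch into (q4 || q4)  //  q2.
      branch 1.1 (add (q4 || q4)):
        (q4 || q4): β-rule — branch into q4  //  q4.
          branch 1.1.1 (add q4):
            ○ open, literals {q1=0, q2=0, q3=1, q4=1}.
          branch 1.1.2 (add q4):
            ○ open, literals {q1=0, q2=0, q3=1, q4=1}.
      branch 1.2 (add q2):
        × closes — contains both q2 and !q2.
  branch 2 (add !q3):
    !!((q4 || q4) || q2): β-rule — branch into (q4 || q4)  //  q2.
      branch 2.1 (add (q4 || q4)):
        (q4 || q4): β-rule — branch into q4  //  q4.
          branch 2.1.1 (add q4):
            ○ open, literals {q1=0, q2=0, q3=0, q4=1}.
          branch 2.1.2 (add q4):
            ○ open, literals {q1=0, q2=0, q3=0, q4=1}.
      branch 2.2 (add q2):
        × closes — contains both q2 and !q2.
2 branches closed, 4 open.
An open branch gives a countermodel: q1=0, q2=0, q3=1, q4=1 (unmentioned atoms arbitrary); the premises hold there but the conclusion fails.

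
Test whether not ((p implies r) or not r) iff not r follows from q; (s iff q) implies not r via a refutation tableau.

No

Initial set: {q; ((s iff q) implies not r); not (not ((p implies r) or not r) iff not r)}.
((s iff q) implies not r): β-rule — branch into not (s iff q)  //  not r.
  branch 1 (add not (s iff q)):
    not (not ((p implies r) or not r) iff not r): β-rule — branch into not ((p implies r) or not r), not not r  //  not not ((p implies r) or not r), not r.
      branch 1.1 (add not ((p implies r) or not r), not not r):
        not ((p implies r) or not r): α-rule — add not (p implies r), not not r.
        not (p implies r): α-rule — add p, not r.
        × closes — contains both r and not r.
      branch 1.2 (add not not ((p implies r) or not r), not r):
        not (s iff q): β-rule — branch into s, not q  //  not s, q.
          branch 1.2.1 (add s, not q):
            × closes — contains both q and not q.
          branch 1.2.2 (add not s, q):
            not not ((p implies r) or not r): β-rule — branch into (p implies r)  //  not r.
              branch 1.2.2.1 (add (p implies r)):
                (p implies r): β-rule — branch into not p  //  r.
                  branch 1.2.2.1.1 (add not p):
                    ○ open, literals {p=false, q=true, r=false, s=false}.
                  branch 1.2.2.1.2 (add r):
                    × closes — contains both r and not r.
              branch 1.2.2.2 (add not r):
                ○ open, literals {q=true, r=false, s=false}.
  branch 2 (add not r):
    not (not ((p implies r) or not r) iff not r): β-rule — branch into not ((p implies r) or not r), not not r  //  not not ((p implies r) or not r), not r.
      branch 2.1 (add not ((p implies r) or not r), not not r):
        × closes — contains both r and not r.
      branch 2.2 (add not not ((p implies r) or not r), not r):
        not not ((p implies r) or not r): β-rule — branch into (p implies r)  //  not r.
          branch 2.2.1 (add (p implies r)):
            (p implies r): β-rule — branch into not p  //  r.
              branch 2.2.1.1 (add not p):
                ○ open, literals {p=false, q=true, r=false}.
              branch 2.2.1.2 (add r):
                × closes — contains both r and not r.
          branch 2.2.2 (add not r):
            ○ open, literals {q=true, r=false}.
5 branches closed, 4 open.
An open branch gives a countermodel: p=false, q=true, r=false, s=false (unmentioned atoms arbitrary); the premises hold there but the conclusion fails.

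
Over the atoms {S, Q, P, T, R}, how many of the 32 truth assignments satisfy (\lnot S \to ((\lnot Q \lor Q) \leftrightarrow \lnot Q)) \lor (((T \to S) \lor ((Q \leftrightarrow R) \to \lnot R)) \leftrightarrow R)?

Initial set: {((\lnot S \to ((\lnot Q \lor Q) \leftrightarrow \lnot Q)) \lor (((T \to S) \lor ((Q \leftrightarrow R) \to \lnot R)) \leftrightarrow R))}.
((\lnot S \to ((\lnot Q \lor Q) \leftrightarrow \lnot Q)) \lor (((T \to S) \lor ((Q \leftrightarrow R) \to \lnot R)) \leftrightarrow R)): β-rule — branch into (\lnot S \to ((\lnot Q \lor Q) \leftrightarrow \lnot Q))  //  (((T \to S) \lor ((Q \leftrightarrow R) \to \lnot R)) \leftrightarrow R).
  branch 1 (add (\lnot S \to ((\lnot Q \lor Q) \leftrightarrow \lnot Q))):
    (\lnot S \to ((\lnot Q \lor Q) \leftrightarrow \lnot Q)): β-rule — branch into \lnot \lnot S  //  ((\lnot Q \lor Q) \leftrightarrow \lnot Q).
      branch 1.1 (add \lnot \lnot S):
        ○ open, literals {S=1}.
      branch 1.2 (add ((\lnot Q \lor Q) \leftrightarrow \lnot Q)):
        ((\lnot Q \lor Q) \leftrightarrow \lnot Q): β-rule — branch into (\lnot Q \lor Q), \lnot Q  //  \lnot (\lnot Q \lor Q), \lnot \lnot Q.
          branch 1.2.1 (add (\lnot Q \lor Q), \lnot Q):
            (\lnot Q \lor Q): β-rule — branch into \lnot Q  //  Q.
              branch 1.2.1.1 (add \lnot Q):
                ○ open, literals {Q=0}.
              branch 1.2.1.2 (add Q):
                × closes — contains both Q and \lnot Q.
          branch 1.2.2 (add \lnot (\lnot Q \lor Q), \lnot \lnot Q):
            \lnot (\lnot Q \lor Q): α-rule — add \lnot \lnot Q, \lnot Q.
            × closes — contains both Q and \lnot Q.
  branch 2 (add (((T \to S) \lor ((Q \leftrightarrow R) \to \lnot R)) \leftrightarrow R)):
    (((T \to S) \lor ((Q \leftrightarrow R) \to \lnot R)) \leftrightarrow R): β-rule — branch into ((T \to S) \lor ((Q \leftrightarrow R) \to \lnot R)), R  //  \lnot ((T \to S) \lor ((Q \leftrightarrow R) \to \lnot R)), \lnot R.
      branch 2.1 (add ((T \to S) \lor ((Q \leftrightarrow R) \to \lnot R)), R):
        ((T \to S) \lor ((Q \leftrightarrow R) \to \lnot R)): β-rule — branch into (T \to S)  //  ((Q \leftrightarrow R) \to \lnot R).
          branch 2.1.1 (add (T \to S)):
            (T \to S): β-rule — branch into \lnot T  //  S.
              branch 2.1.1.1 (add \lnot T):
                ○ open, literals {R=1, T=0}.
              branch 2.1.1.2 (add S):
                ○ open, literals {R=1, S=1}.
          branch 2.1.2 (add ((Q \leftrightarrow R) \to \lnot R)):
            ((Q \leftrightarrow R) \to \lnot R): β-rule — branch into \lnot (Q \leftrightarrow R)  //  \lnot R.
              branch 2.1.2.1 (add \lnot (Q \leftrightarrow R)):
                \lnot (Q \leftrightarrow R): β-rule — branch into Q, \lnot R  //  \lnot Q, R.
                  branch 2.1.2.1.1 (add Q, \lnot R):
                    × closes — contains both R and \lnot R.
                  branch 2.1.2.1.2 (add \lnot Q, R):
                    ○ open, literals {Q=0, R=1}.
              branch 2.1.2.2 (add \lnot R):
                × closes — contains both R and \lnot R.
      branch 2.2 (add \lnot ((T \to S) \lor ((Q \leftrightarrow R) \to \lnot R)), \lnot R):
        \lnot ((T \to S) \lor ((Q \leftrightarrow R) \to \lnot R)): α-rule — add \lnot (T \to S), \lnot ((Q \leftrightarrow R) \to \lnot R).
        \lnot (T \to S): α-rule — add T, \lnot S.
        \lnot ((Q \leftrightarrow R) \to \lnot R): α-rule — add (Q \leftrightarrow R), \lnot \lnot R.
        × closes — contains both R and \lnot R.
5 branches closed, 5 open.
Each open branch fixes some atoms; the unmentioned ones are free. Counting distinct full assignments: branch {S=1} (Q, P, T, R) contributes 16 new; branch {Q=0} (S, P, T, R) contributes 8 new; branch {R=1, T=0} (S, Q, P) contributes 2 new; branch {R=1, S=1} (Q, P, T) contributes 0 new; branch {Q=0, R=1} (S, P, T) contributes 0 new. Total: 26.

26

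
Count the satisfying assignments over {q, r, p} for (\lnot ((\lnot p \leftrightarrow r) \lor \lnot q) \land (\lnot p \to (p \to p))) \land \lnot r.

1

Initial set: {((\lnot ((\lnot p \leftrightarrow r) \lor \lnot q) \land (\lnot p \to (p \to p))) \land \lnot r)}.
((\lnot ((\lnot p \leftrightarrow r) \lor \lnot q) \land (\lnot p \to (p \to p))) \land \lnot r): α-rule — add (\lnot ((\lnot p \leftrightarrow r) \lor \lnot q) \land (\lnot p \to (p \to p))), \lnot r.
(\lnot ((\lnot p \leftrightarrow r) \lor \lnot q) \land (\lnot p \to (p \to p))): α-rule — add \lnot ((\lnot p \leftrightarrow r) \lor \lnot q), (\lnot p \to (p \to p)).
\lnot ((\lnot p \leftrightarrow r) \lor \lnot q): α-rule — add \lnot (\lnot p \leftrightarrow r), \lnot \lnot q.
(\lnot p \to (p \to p)): β-rule — branch into \lnot \lnot p  //  (p \to p).
  branch 1 (add \lnot \lnot p):
    \lnot (\lnot p \leftrightarrow r): β-rule — branch into \lnot p, \lnot r  //  \lnot \lnot p, r.
      branch 1.1 (add \lnot p, \lnot r):
        × closes — contains both p and \lnot p.
      branch 1.2 (add \lnot \lnot p, r):
        × closes — contains both r and \lnot r.
  branch 2 (add (p \to p)):
    \lnot (\lnot p \leftrightarrow r): β-rule — branch into \lnot p, \lnot r  //  \lnot \lnot p, r.
      branch 2.1 (add \lnot p, \lnot r):
        (p \to p): β-rule — branch into \lnot p  //  p.
          branch 2.1.1 (add \lnot p):
            ○ open, literals {p=F, q=T, r=F}.
          branch 2.1.2 (add p):
            × closes — contains both p and \lnot p.
      branch 2.2 (add \lnot \lnot p, r):
        × closes — contains both r and \lnot r.
4 branches closed, 1 open.
Each open branch fixes some atoms; the unmentioned ones are free. Counting distinct full assignments: branch {p=F, q=T, r=F} (none free) contributes 1 new. Total: 1.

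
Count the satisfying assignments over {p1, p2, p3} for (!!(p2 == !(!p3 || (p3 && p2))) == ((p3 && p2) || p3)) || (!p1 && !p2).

Initial set: {T ((!!(p2 == !(!p3 || (p3 && p2))) == ((p3 && p2) || p3)) || (!p1 && !p2))}.
T ((!!(p2 == !(!p3 || (p3 && p2))) == ((p3 && p2) || p3)) || (!p1 && !p2)): β-rule — branch into T (!!(p2 == !(!p3 || (p3 && p2))) == ((p3 && p2) || p3))  //  T (!p1 && !p2).
  branch 1 (add T (!!(p2 == !(!p3 || (p3 && p2))) == ((p3 && p2) || p3))):
    T (!!(p2 == !(!p3 || (p3 && p2))) == ((p3 && p2) || p3)): β-rule — branch into T !!(p2 == !(!p3 || (p3 && p2))), T ((p3 && p2) || p3)  //  F !!(p2 == !(!p3 || (p3 && p2))), F ((p3 && p2) || p3).
      branch 1.1 (add T !!(p2 == !(!p3 || (p3 && p2))), T ((p3 && p2) || p3)):
        T !!(p2 == !(!p3 || (p3 && p2))): drop double negation, giving T (p2 == !(!p3 || (p3 && p2))).
        T ((p3 && p2) || p3): β-rule — branch into T (p3 && p2)  //  T p3.
          branch 1.1.1 (add T (p3 && p2)):
            T (p3 && p2): α-rule — add T p3, T p2.
            T (p2 == !(!p3 || (p3 && p2))): β-rule — branch into T p2, T !(!p3 || (p3 && p2))  //  F p2, F !(!p3 || (p3 && p2)).
              branch 1.1.1.1 (add T p2, T !(!p3 || (p3 && p2))):
                T !(!p3 || (p3 && p2)): α-rule — add F !p3, F (p3 && p2).
                F (p3 && p2): β-rule — branch into F p3  //  F p2.
                  branch 1.1.1.1.1 (add F p3):
                    × closes — contains both p3 and !p3.
                  branch 1.1.1.1.2 (add F p2):
                    × closes — contains both p2 and !p2.
              branch 1.1.1.2 (add F p2, F !(!p3 || (p3 && p2))):
                × closes — contains both p2 and !p2.
          branch 1.1.2 (add T p3):
            T (p2 == !(!p3 || (p3 && p2))): β-rule — branch into T p2, T !(!p3 || (p3 && p2))  //  F p2, F !(!p3 || (p3 && p2)).
              branch 1.1.2.1 (add T p2, T !(!p3 || (p3 && p2))):
                T !(!p3 || (p3 && p2)): α-rule — add F !p3, F (p3 && p2).
                F (p3 && p2): β-rule — branch into F p3  //  F p2.
                  branch 1.1.2.1.1 (add F p3):
                    × closes — contains both p3 and !p3.
                  branch 1.1.2.1.2 (add F p2):
                    × closes — contains both p2 and !p2.
              branch 1.1.2.2 (add F p2, F !(!p3 || (p3 && p2))):
                F !(!p3 || (p3 && p2)): β-rule — branch into T !p3  //  T (p3 && p2).
                  branch 1.1.2.2.1 (add T !p3):
                    × closes — contains both p3 and !p3.
                  branch 1.1.2.2.2 (add T (p3 && p2)):
                    T (p3 && p2): α-rule — add T p3, T p2.
                    × closes — contains both p2 and !p2.
      branch 1.2 (add F !!(p2 == !(!p3 || (p3 && p2))), F ((p3 && p2) || p3)):
        F !!(p2 == !(!p3 || (p3 && p2))): drop double negation, giving F (p2 == !(!p3 || (p3 && p2))).
        F ((p3 && p2) || p3): α-rule — add F (p3 && p2), F p3.
        F (p2 == !(!p3 || (p3 && p2))): β-rule — branch into T p2, F !(!p3 || (p3 && p2))  //  F p2, T !(!p3 || (p3 && p2)).
          branch 1.2.1 (add T p2, F !(!p3 || (p3 && p2))):
            F (p3 && p2): β-rule — branch into F p3  //  F p2.
              branch 1.2.1.1 (add F p3):
                F !(!p3 || (p3 && p2)): β-rule — branch into T !p3  //  T (p3 && p2).
                  branch 1.2.1.1.1 (add T !p3):
                    ○ open, literals {p2=true, p3=false}.
                  branch 1.2.1.1.2 (add T (p3 && p2)):
                    T (p3 && p2): α-rule — add T p3, T p2.
                    × closes — contains both p3 and !p3.
              branch 1.2.1.2 (add F p2):
                × closes — contains both p2 and !p2.
          branch 1.2.2 (add F p2, T !(!p3 || (p3 && p2))):
            T !(!p3 || (p3 && p2)): α-rule — add F !p3, F (p3 && p2).
            × closes — contains both p3 and !p3.
  branch 2 (add T (!p1 && !p2)):
    T (!p1 && !p2): α-rule — add T !p1, T !p2.
    ○ open, literals {p1=false, p2=false}.
10 branches closed, 2 open.
Each open branch fixes some atoms; the unmentioned ones are free. Counting distinct full assignments: branch {p2=true, p3=false} (p1) contributes 2 new; branch {p1=false, p2=false} (p3) contributes 2 new. Total: 4.

4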